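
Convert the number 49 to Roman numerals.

Convert 49 to Roman numerals:
  49 contains 1×40 (XL)
  9 contains 1×9 (IX)

XLIX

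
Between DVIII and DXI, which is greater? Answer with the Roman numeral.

DVIII = 508
DXI = 511
511 is larger

DXI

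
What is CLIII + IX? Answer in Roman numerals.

CLIII = 153
IX = 9
153 + 9 = 162

CLXII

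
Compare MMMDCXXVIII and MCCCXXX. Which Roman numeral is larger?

MMMDCXXVIII = 3628
MCCCXXX = 1330
3628 is larger

MMMDCXXVIII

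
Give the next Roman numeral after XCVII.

XCVII = 97, so the next integer is 97 + 1 = 98

XCVIII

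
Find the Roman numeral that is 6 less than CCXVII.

CCXVII = 217
217 - 6 = 211

CCXI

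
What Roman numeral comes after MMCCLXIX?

MMCCLXIX = 2269, so the next integer is 2269 + 1 = 2270

MMCCLXX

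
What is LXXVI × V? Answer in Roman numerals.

LXXVI = 76
V = 5
76 × 5 = 380

CCCLXXX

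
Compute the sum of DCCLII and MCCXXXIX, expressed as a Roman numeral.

DCCLII = 752
MCCXXXIX = 1239
752 + 1239 = 1991

MCMXCI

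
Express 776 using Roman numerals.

Convert 776 to Roman numerals:
  776 contains 1×500 (D)
  276 contains 2×100 (CC)
  76 contains 1×50 (L)
  26 contains 2×10 (XX)
  6 contains 1×5 (V)
  1 contains 1×1 (I)

DCCLXXVI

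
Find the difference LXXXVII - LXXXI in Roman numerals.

LXXXVII = 87
LXXXI = 81
87 - 81 = 6

VI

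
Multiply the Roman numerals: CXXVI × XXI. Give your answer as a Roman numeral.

CXXVI = 126
XXI = 21
126 × 21 = 2646

MMDCXLVI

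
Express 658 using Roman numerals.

Convert 658 to Roman numerals:
  658 contains 1×500 (D)
  158 contains 1×100 (C)
  58 contains 1×50 (L)
  8 contains 1×5 (V)
  3 contains 3×1 (III)

DCLVIII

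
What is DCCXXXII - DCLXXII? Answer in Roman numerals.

DCCXXXII = 732
DCLXXII = 672
732 - 672 = 60

LX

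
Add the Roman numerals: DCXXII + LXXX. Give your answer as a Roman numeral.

DCXXII = 622
LXXX = 80
622 + 80 = 702

DCCII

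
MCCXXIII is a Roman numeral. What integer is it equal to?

MCCXXIII: M=1000, C=100, C=100, X=10, X=10, I=1, I=1, I=1
1000 + 100 + 100 + 10 + 10 + 1 + 1 + 1 = 1223

1223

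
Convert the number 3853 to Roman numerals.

Convert 3853 to Roman numerals:
  3853 contains 3×1000 (MMM)
  853 contains 1×500 (D)
  353 contains 3×100 (CCC)
  53 contains 1×50 (L)
  3 contains 3×1 (III)

MMMDCCCLIII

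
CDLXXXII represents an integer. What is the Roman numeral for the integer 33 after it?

CDLXXXII = 482
482 + 33 = 515

DXV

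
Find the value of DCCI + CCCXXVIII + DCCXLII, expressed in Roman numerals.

DCCI = 701, CCCXXVIII = 328, DCCXLII = 742
701 + 328 = 1029
1029 + 742 = 1771

MDCCLXXI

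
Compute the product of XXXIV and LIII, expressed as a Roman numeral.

XXXIV = 34
LIII = 53
34 × 53 = 1802

MDCCCII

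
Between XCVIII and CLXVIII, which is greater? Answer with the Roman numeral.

XCVIII = 98
CLXVIII = 168
168 is larger

CLXVIII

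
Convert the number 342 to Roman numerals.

Convert 342 to Roman numerals:
  342 contains 3×100 (CCC)
  42 contains 1×40 (XL)
  2 contains 2×1 (II)

CCCXLII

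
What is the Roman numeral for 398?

Convert 398 to Roman numerals:
  398 contains 3×100 (CCC)
  98 contains 1×90 (XC)
  8 contains 1×5 (V)
  3 contains 3×1 (III)

CCCXCVIII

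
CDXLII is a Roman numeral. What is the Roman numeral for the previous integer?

CDXLII = 442, so the previous integer is 442 - 1 = 441

CDXLI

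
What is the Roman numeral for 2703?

Convert 2703 to Roman numerals:
  2703 contains 2×1000 (MM)
  703 contains 1×500 (D)
  203 contains 2×100 (CC)
  3 contains 3×1 (III)

MMDCCIII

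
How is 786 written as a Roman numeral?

Convert 786 to Roman numerals:
  786 contains 1×500 (D)
  286 contains 2×100 (CC)
  86 contains 1×50 (L)
  36 contains 3×10 (XXX)
  6 contains 1×5 (V)
  1 contains 1×1 (I)

DCCLXXXVI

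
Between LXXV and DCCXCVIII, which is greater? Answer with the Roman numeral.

LXXV = 75
DCCXCVIII = 798
798 is larger

DCCXCVIII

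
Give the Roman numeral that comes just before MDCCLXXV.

MDCCLXXV = 1775; previous is 1774

MDCCLXXIV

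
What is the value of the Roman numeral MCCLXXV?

MCCLXXV: M=1000, C=100, C=100, L=50, X=10, X=10, V=5
1000 + 100 + 100 + 50 + 10 + 10 + 5 = 1275

1275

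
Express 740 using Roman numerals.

Convert 740 to Roman numerals:
  740 contains 1×500 (D)
  240 contains 2×100 (CC)
  40 contains 1×40 (XL)

DCCXL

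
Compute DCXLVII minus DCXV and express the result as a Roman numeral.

DCXLVII = 647
DCXV = 615
647 - 615 = 32

XXXII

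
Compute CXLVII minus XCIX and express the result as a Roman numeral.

CXLVII = 147
XCIX = 99
147 - 99 = 48

XLVIII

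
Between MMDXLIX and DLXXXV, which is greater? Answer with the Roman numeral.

MMDXLIX = 2549
DLXXXV = 585
2549 is larger

MMDXLIX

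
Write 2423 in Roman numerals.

Convert 2423 to Roman numerals:
  2423 contains 2×1000 (MM)
  423 contains 1×400 (CD)
  23 contains 2×10 (XX)
  3 contains 3×1 (III)

MMCDXXIII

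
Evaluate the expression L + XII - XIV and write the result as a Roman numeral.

L = 50, XII = 12, XIV = 14
50 + 12 = 62
62 - 14 = 48

XLVIII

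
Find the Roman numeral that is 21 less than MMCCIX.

MMCCIX = 2209
2209 - 21 = 2188

MMCLXXXVIII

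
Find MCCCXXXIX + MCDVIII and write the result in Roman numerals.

MCCCXXXIX = 1339
MCDVIII = 1408
1339 + 1408 = 2747

MMDCCXLVII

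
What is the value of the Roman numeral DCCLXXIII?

DCCLXXIII: D=500, C=100, C=100, L=50, X=10, X=10, I=1, I=1, I=1
500 + 100 + 100 + 50 + 10 + 10 + 1 + 1 + 1 = 773

773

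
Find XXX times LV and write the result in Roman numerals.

XXX = 30
LV = 55
30 × 55 = 1650

MDCL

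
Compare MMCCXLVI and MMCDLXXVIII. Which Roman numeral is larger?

MMCCXLVI = 2246
MMCDLXXVIII = 2478
2478 is larger

MMCDLXXVIII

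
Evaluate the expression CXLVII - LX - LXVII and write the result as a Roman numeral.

CXLVII = 147, LX = 60, LXVII = 67
147 - 60 = 87
87 - 67 = 20

XX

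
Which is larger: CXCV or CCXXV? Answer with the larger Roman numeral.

CXCV = 195
CCXXV = 225
225 is larger

CCXXV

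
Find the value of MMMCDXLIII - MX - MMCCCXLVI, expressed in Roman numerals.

MMMCDXLIII = 3443, MX = 1010, MMCCCXLVI = 2346
3443 - 1010 = 2433
2433 - 2346 = 87

LXXXVII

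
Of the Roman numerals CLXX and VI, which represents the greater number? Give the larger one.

CLXX = 170
VI = 6
170 is larger

CLXX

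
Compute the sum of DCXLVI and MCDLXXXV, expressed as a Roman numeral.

DCXLVI = 646
MCDLXXXV = 1485
646 + 1485 = 2131

MMCXXXI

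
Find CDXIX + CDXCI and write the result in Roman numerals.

CDXIX = 419
CDXCI = 491
419 + 491 = 910

CMX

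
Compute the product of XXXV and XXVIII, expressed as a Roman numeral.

XXXV = 35
XXVIII = 28
35 × 28 = 980

CMLXXX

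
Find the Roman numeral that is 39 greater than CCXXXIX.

CCXXXIX = 239
239 + 39 = 278

CCLXXVIII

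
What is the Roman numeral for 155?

Convert 155 to Roman numerals:
  155 contains 1×100 (C)
  55 contains 1×50 (L)
  5 contains 1×5 (V)

CLV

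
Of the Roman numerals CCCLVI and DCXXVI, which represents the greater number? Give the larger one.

CCCLVI = 356
DCXXVI = 626
626 is larger

DCXXVI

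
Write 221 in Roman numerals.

Convert 221 to Roman numerals:
  221 contains 2×100 (CC)
  21 contains 2×10 (XX)
  1 contains 1×1 (I)

CCXXI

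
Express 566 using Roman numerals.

Convert 566 to Roman numerals:
  566 contains 1×500 (D)
  66 contains 1×50 (L)
  16 contains 1×10 (X)
  6 contains 1×5 (V)
  1 contains 1×1 (I)

DLXVI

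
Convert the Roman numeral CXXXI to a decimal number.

CXXXI: C=100, X=10, X=10, X=10, I=1
100 + 10 + 10 + 10 + 1 = 131

131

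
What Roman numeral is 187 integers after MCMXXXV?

MCMXXXV = 1935
1935 + 187 = 2122

MMCXXII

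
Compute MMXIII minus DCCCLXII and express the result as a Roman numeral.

MMXIII = 2013
DCCCLXII = 862
2013 - 862 = 1151

MCLI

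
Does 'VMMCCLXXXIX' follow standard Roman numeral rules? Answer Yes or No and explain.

'VMMCCLXXXIX': Invalid subtractive combination: VM

No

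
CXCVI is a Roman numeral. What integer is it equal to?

CXCVI: C=100, XC=90, V=5, I=1
100 + 90 + 5 + 1 = 196

196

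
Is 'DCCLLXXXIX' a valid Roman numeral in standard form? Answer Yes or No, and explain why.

'DCCLLXXXIX': L should not appear more than once

No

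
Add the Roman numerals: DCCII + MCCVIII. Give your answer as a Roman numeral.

DCCII = 702
MCCVIII = 1208
702 + 1208 = 1910

MCMX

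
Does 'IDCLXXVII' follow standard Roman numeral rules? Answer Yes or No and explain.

'IDCLXXVII': Invalid subtractive combination: ID

No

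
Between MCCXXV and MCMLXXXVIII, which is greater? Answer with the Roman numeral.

MCCXXV = 1225
MCMLXXXVIII = 1988
1988 is larger

MCMLXXXVIII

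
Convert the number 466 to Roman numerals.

Convert 466 to Roman numerals:
  466 contains 1×400 (CD)
  66 contains 1×50 (L)
  16 contains 1×10 (X)
  6 contains 1×5 (V)
  1 contains 1×1 (I)

CDLXVI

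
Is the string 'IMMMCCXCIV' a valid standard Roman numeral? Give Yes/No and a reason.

'IMMMCCXCIV': Invalid subtractive combination: IM

No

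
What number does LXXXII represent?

LXXXII: L=50, X=10, X=10, X=10, I=1, I=1
50 + 10 + 10 + 10 + 1 + 1 = 82

82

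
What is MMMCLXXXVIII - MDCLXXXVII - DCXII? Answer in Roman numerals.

MMMCLXXXVIII = 3188, MDCLXXXVII = 1687, DCXII = 612
3188 - 1687 = 1501
1501 - 612 = 889

DCCCLXXXIX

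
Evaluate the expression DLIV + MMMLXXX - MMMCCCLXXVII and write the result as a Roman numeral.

DLIV = 554, MMMLXXX = 3080, MMMCCCLXXVII = 3377
554 + 3080 = 3634
3634 - 3377 = 257

CCLVII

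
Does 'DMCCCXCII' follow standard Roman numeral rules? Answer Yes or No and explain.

'DMCCCXCII': Invalid subtractive combination: DM

No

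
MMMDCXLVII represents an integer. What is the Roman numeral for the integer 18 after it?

MMMDCXLVII = 3647
3647 + 18 = 3665

MMMDCLXV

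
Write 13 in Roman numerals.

Convert 13 to Roman numerals:
  13 contains 1×10 (X)
  3 contains 3×1 (III)

XIII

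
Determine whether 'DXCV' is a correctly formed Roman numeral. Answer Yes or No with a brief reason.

'DXCV': Check the rules: uses only the symbols I, V, X, L, C, D, M; no symbol is repeated more than three times in a row; V, L and D each appear at most once; the only place a smaller symbol precedes a larger one is the allowed subtractive pair XC, the symbol right after such a pair (if any) is smaller than the pair's first symbol, and otherwise the values never increase from left to right. Value: D (500) + XC (90) + V (5) = 595. So it is a valid standard Roman numeral.

Yes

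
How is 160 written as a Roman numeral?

Convert 160 to Roman numerals:
  160 contains 1×100 (C)
  60 contains 1×50 (L)
  10 contains 1×10 (X)

CLX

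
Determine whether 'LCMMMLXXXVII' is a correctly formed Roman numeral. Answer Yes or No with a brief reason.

'LCMMMLXXXVII': L should not appear more than once

No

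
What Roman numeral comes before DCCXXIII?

DCCXXIII = 723, so the previous integer is 723 - 1 = 722

DCCXXII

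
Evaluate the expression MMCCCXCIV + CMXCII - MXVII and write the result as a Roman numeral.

MMCCCXCIV = 2394, CMXCII = 992, MXVII = 1017
2394 + 992 = 3386
3386 - 1017 = 2369

MMCCCLXIX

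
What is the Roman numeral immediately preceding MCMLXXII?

MCMLXXII = 1972, so the previous integer is 1972 - 1 = 1971

MCMLXXI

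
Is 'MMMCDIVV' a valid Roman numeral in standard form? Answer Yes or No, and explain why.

'MMMCDIVV': V should not appear more than once

No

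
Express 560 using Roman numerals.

Convert 560 to Roman numerals:
  560 contains 1×500 (D)
  60 contains 1×50 (L)
  10 contains 1×10 (X)

DLX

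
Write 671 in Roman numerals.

Convert 671 to Roman numerals:
  671 contains 1×500 (D)
  171 contains 1×100 (C)
  71 contains 1×50 (L)
  21 contains 2×10 (XX)
  1 contains 1×1 (I)

DCLXXI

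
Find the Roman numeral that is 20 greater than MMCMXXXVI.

MMCMXXXVI = 2936
2936 + 20 = 2956

MMCMLVI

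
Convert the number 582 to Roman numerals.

Convert 582 to Roman numerals:
  582 contains 1×500 (D)
  82 contains 1×50 (L)
  32 contains 3×10 (XXX)
  2 contains 2×1 (II)

DLXXXII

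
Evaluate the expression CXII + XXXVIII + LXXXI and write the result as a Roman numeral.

CXII = 112, XXXVIII = 38, LXXXI = 81
112 + 38 = 150
150 + 81 = 231

CCXXXI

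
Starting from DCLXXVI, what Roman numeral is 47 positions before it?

DCLXXVI = 676
676 - 47 = 629

DCXXIX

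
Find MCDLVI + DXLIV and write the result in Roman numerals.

MCDLVI = 1456
DXLIV = 544
1456 + 544 = 2000

MM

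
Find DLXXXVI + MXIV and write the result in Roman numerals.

DLXXXVI = 586
MXIV = 1014
586 + 1014 = 1600

MDC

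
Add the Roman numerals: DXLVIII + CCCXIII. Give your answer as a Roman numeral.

DXLVIII = 548
CCCXIII = 313
548 + 313 = 861

DCCCLXI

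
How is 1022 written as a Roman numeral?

Convert 1022 to Roman numerals:
  1022 contains 1×1000 (M)
  22 contains 2×10 (XX)
  2 contains 2×1 (II)

MXXII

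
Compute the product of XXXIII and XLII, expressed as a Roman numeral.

XXXIII = 33
XLII = 42
33 × 42 = 1386

MCCCLXXXVI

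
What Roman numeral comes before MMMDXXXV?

MMMDXXXV = 3535; previous is 3534

MMMDXXXIV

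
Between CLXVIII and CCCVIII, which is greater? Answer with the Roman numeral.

CLXVIII = 168
CCCVIII = 308
308 is larger

CCCVIII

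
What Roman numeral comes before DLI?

DLI = 551, so the previous integer is 551 - 1 = 550

DL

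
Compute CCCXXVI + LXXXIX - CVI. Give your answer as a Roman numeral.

CCCXXVI = 326, LXXXIX = 89, CVI = 106
326 + 89 = 415
415 - 106 = 309

CCCIX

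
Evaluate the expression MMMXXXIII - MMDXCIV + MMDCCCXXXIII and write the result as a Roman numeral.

MMMXXXIII = 3033, MMDXCIV = 2594, MMDCCCXXXIII = 2833
3033 - 2594 = 439
439 + 2833 = 3272

MMMCCLXXII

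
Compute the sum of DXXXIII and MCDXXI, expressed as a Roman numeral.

DXXXIII = 533
MCDXXI = 1421
533 + 1421 = 1954

MCMLIV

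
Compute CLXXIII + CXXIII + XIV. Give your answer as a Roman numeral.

CLXXIII = 173, CXXIII = 123, XIV = 14
173 + 123 = 296
296 + 14 = 310

CCCX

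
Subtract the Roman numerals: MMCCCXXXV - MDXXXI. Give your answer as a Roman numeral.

MMCCCXXXV = 2335
MDXXXI = 1531
2335 - 1531 = 804

DCCCIV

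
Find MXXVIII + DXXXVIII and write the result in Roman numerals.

MXXVIII = 1028
DXXXVIII = 538
1028 + 538 = 1566

MDLXVI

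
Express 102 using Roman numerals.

Convert 102 to Roman numerals:
  102 contains 1×100 (C)
  2 contains 2×1 (II)

CII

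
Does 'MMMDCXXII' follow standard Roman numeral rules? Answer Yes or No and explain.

'MMMDCXXII': Check the rules: uses only the symbols I, V, X, L, C, D, M; no symbol is repeated more than three times in a row; V, L and D each appear at most once; no smaller symbol precedes a larger one (values never increase from left to right). Value: M (1000) + M (1000) + M (1000) + D (500) + C (100) + X (10) + X (10) + I (1) + I (1) = 3622. So it is a valid standard Roman numeral.

Yes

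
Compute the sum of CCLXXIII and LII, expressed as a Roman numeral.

CCLXXIII = 273
LII = 52
273 + 52 = 325

CCCXXV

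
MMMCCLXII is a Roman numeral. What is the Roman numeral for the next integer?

MMMCCLXII = 3262; next is 3263

MMMCCLXIII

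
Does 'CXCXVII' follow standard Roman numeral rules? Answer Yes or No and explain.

'CXCXVII': X cannot come right after the subtractive pair XC: once X is subtracted in XC, the next symbol must be smaller than X

No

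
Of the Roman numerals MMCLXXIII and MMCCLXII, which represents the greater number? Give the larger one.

MMCLXXIII = 2173
MMCCLXII = 2262
2262 is larger

MMCCLXII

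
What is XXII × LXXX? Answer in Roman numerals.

XXII = 22
LXXX = 80
22 × 80 = 1760

MDCCLX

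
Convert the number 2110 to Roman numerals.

Convert 2110 to Roman numerals:
  2110 contains 2×1000 (MM)
  110 contains 1×100 (C)
  10 contains 1×10 (X)

MMCX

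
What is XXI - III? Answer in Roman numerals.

XXI = 21
III = 3
21 - 3 = 18

XVIII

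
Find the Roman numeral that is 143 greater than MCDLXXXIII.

MCDLXXXIII = 1483
1483 + 143 = 1626

MDCXXVI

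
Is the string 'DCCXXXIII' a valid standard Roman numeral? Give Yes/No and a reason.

'DCCXXXIII': Check the rules: uses only the symbols I, V, X, L, C, D, M; no symbol is repeated more than three times in a row; V, L and D each appear at most once; no smaller symbol precedes a larger one (values never increase from left to right). Value: D (500) + C (100) + C (100) + X (10) + X (10) + X (10) + I (1) + I (1) + I (1) = 733. So it is a valid standard Roman numeral.

Yes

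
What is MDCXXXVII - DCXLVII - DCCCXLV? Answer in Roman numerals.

MDCXXXVII = 1637, DCXLVII = 647, DCCCXLV = 845
1637 - 647 = 990
990 - 845 = 145

CXLV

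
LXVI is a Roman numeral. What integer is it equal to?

LXVI: L=50, X=10, V=5, I=1
50 + 10 + 5 + 1 = 66

66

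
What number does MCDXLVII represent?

MCDXLVII: M=1000, CD=400, XL=40, V=5, I=1, I=1
1000 + 400 + 40 + 5 + 1 + 1 = 1447

1447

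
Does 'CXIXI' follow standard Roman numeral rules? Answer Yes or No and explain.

'CXIXI': I cannot come right after the subtractive pair IX: once I is subtracted in IX, the next symbol must be smaller than I

No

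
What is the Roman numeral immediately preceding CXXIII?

CXXIII = 123, so the previous integer is 123 - 1 = 122

CXXII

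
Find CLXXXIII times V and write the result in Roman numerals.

CLXXXIII = 183
V = 5
183 × 5 = 915

CMXV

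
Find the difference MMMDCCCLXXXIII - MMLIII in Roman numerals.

MMMDCCCLXXXIII = 3883
MMLIII = 2053
3883 - 2053 = 1830

MDCCCXXX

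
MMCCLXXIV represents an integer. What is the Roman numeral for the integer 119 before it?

MMCCLXXIV = 2274
2274 - 119 = 2155

MMCLV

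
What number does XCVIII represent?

XCVIII: XC=90, V=5, I=1, I=1, I=1
90 + 5 + 1 + 1 + 1 = 98

98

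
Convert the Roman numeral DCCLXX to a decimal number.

DCCLXX: D=500, C=100, C=100, L=50, X=10, X=10
500 + 100 + 100 + 50 + 10 + 10 = 770

770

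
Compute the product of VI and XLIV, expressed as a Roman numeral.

VI = 6
XLIV = 44
6 × 44 = 264

CCLXIV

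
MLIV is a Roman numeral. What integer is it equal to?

MLIV: M=1000, L=50, IV=4
1000 + 50 + 4 = 1054

1054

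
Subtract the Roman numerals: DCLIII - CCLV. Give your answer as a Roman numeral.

DCLIII = 653
CCLV = 255
653 - 255 = 398

CCCXCVIII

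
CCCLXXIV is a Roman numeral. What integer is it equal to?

CCCLXXIV: C=100, C=100, C=100, L=50, X=10, X=10, IV=4
100 + 100 + 100 + 50 + 10 + 10 + 4 = 374

374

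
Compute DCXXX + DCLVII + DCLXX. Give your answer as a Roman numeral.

DCXXX = 630, DCLVII = 657, DCLXX = 670
630 + 657 = 1287
1287 + 670 = 1957

MCMLVII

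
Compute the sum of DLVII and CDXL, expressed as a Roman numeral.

DLVII = 557
CDXL = 440
557 + 440 = 997

CMXCVII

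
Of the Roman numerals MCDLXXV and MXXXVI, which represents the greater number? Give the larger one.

MCDLXXV = 1475
MXXXVI = 1036
1475 is larger

MCDLXXV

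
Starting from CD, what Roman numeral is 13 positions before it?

CD = 400
400 - 13 = 387

CCCLXXXVII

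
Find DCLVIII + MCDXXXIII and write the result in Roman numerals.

DCLVIII = 658
MCDXXXIII = 1433
658 + 1433 = 2091

MMXCI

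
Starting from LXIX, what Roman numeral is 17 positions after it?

LXIX = 69
69 + 17 = 86

LXXXVI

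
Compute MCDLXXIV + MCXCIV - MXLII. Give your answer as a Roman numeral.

MCDLXXIV = 1474, MCXCIV = 1194, MXLII = 1042
1474 + 1194 = 2668
2668 - 1042 = 1626

MDCXXVI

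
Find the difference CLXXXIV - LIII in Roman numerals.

CLXXXIV = 184
LIII = 53
184 - 53 = 131

CXXXI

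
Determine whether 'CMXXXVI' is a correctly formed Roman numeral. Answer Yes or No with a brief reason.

'CMXXXVI': Check the rules: uses only the symbols I, V, X, L, C, D, M; no symbol is repeated more than three times in a row; V, L and D each appear at most once; the only place a smaller symbol precedes a larger one is the allowed subtractive pair CM, the symbol right after such a pair (if any) is smaller than the pair's first symbol, and otherwise the values never increase from left to right. Value: CM (900) + X (10) + X (10) + X (10) + V (5) + I (1) = 936. So it is a valid standard Roman numeral.

Yes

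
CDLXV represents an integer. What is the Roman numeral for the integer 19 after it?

CDLXV = 465
465 + 19 = 484

CDLXXXIV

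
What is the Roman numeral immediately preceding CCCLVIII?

CCCLVIII = 358; previous is 357

CCCLVII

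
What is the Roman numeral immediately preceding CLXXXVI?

CLXXXVI = 186, so the previous integer is 186 - 1 = 185

CLXXXV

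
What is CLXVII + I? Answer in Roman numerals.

CLXVII = 167
I = 1
167 + 1 = 168

CLXVIII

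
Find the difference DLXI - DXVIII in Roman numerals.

DLXI = 561
DXVIII = 518
561 - 518 = 43

XLIII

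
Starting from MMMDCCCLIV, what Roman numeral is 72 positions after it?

MMMDCCCLIV = 3854
3854 + 72 = 3926

MMMCMXXVI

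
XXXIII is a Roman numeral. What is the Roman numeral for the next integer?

XXXIII = 33, so the next integer is 33 + 1 = 34

XXXIV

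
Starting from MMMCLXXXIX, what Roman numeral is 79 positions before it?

MMMCLXXXIX = 3189
3189 - 79 = 3110

MMMCX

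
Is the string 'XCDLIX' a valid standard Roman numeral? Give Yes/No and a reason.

'XCDLIX': X (position 1) comes before the larger symbol D (position 3) without being directly in front of it as a subtractive pair; apart from IV, IX, XL, XC, CD and CM, symbols must go from largest to smallest

No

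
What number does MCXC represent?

MCXC: M=1000, C=100, XC=90
1000 + 100 + 90 = 1190

1190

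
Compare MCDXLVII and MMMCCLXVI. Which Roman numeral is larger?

MCDXLVII = 1447
MMMCCLXVI = 3266
3266 is larger

MMMCCLXVI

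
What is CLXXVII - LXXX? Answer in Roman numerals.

CLXXVII = 177
LXXX = 80
177 - 80 = 97

XCVII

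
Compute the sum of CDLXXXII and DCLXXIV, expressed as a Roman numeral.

CDLXXXII = 482
DCLXXIV = 674
482 + 674 = 1156

MCLVI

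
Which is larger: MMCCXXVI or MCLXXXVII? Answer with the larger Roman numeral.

MMCCXXVI = 2226
MCLXXXVII = 1187
2226 is larger

MMCCXXVI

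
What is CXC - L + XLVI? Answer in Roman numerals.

CXC = 190, L = 50, XLVI = 46
190 - 50 = 140
140 + 46 = 186

CLXXXVI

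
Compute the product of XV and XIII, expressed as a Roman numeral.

XV = 15
XIII = 13
15 × 13 = 195

CXCV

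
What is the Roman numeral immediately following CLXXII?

CLXXII = 172, so the next integer is 172 + 1 = 173

CLXXIII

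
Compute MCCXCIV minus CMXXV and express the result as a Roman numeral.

MCCXCIV = 1294
CMXXV = 925
1294 - 925 = 369

CCCLXIX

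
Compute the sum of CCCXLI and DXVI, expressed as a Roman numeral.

CCCXLI = 341
DXVI = 516
341 + 516 = 857

DCCCLVII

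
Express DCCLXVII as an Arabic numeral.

DCCLXVII: D=500, C=100, C=100, L=50, X=10, V=5, I=1, I=1
500 + 100 + 100 + 50 + 10 + 5 + 1 + 1 = 767

767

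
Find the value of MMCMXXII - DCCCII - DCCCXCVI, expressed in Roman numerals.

MMCMXXII = 2922, DCCCII = 802, DCCCXCVI = 896
2922 - 802 = 2120
2120 - 896 = 1224

MCCXXIV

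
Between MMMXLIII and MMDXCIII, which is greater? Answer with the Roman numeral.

MMMXLIII = 3043
MMDXCIII = 2593
3043 is larger

MMMXLIII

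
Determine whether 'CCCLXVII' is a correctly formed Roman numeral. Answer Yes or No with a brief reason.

'CCCLXVII': Check the rules: uses only the symbols I, V, X, L, C, D, M; no symbol is repeated more than three times in a row; V, L and D each appear at most once; no smaller symbol precedes a larger one (values never increase from left to right). Value: C (100) + C (100) + C (100) + L (50) + X (10) + V (5) + I (1) + I (1) = 367. So it is a valid standard Roman numeral.

Yes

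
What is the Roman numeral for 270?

Convert 270 to Roman numerals:
  270 contains 2×100 (CC)
  70 contains 1×50 (L)
  20 contains 2×10 (XX)

CCLXX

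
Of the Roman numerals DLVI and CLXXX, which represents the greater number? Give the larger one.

DLVI = 556
CLXXX = 180
556 is larger

DLVI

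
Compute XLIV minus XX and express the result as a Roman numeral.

XLIV = 44
XX = 20
44 - 20 = 24

XXIV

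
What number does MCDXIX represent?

MCDXIX: M=1000, CD=400, X=10, IX=9
1000 + 400 + 10 + 9 = 1419

1419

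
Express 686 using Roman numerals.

Convert 686 to Roman numerals:
  686 contains 1×500 (D)
  186 contains 1×100 (C)
  86 contains 1×50 (L)
  36 contains 3×10 (XXX)
  6 contains 1×5 (V)
  1 contains 1×1 (I)

DCLXXXVI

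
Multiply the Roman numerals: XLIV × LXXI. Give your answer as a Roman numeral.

XLIV = 44
LXXI = 71
44 × 71 = 3124

MMMCXXIV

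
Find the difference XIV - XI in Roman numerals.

XIV = 14
XI = 11
14 - 11 = 3

III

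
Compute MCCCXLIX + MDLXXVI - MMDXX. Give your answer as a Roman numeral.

MCCCXLIX = 1349, MDLXXVI = 1576, MMDXX = 2520
1349 + 1576 = 2925
2925 - 2520 = 405

CDV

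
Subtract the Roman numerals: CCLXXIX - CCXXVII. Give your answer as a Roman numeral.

CCLXXIX = 279
CCXXVII = 227
279 - 227 = 52

LII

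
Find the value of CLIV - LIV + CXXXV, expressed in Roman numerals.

CLIV = 154, LIV = 54, CXXXV = 135
154 - 54 = 100
100 + 135 = 235

CCXXXV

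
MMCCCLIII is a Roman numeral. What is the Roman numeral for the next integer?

MMCCCLIII = 2353; next is 2354

MMCCCLIV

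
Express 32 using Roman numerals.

Convert 32 to Roman numerals:
  32 contains 3×10 (XXX)
  2 contains 2×1 (II)

XXXII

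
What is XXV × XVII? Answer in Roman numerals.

XXV = 25
XVII = 17
25 × 17 = 425

CDXXV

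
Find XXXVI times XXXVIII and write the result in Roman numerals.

XXXVI = 36
XXXVIII = 38
36 × 38 = 1368

MCCCLXVIII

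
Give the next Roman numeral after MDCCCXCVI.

MDCCCXCVI = 1896; next is 1897

MDCCCXCVII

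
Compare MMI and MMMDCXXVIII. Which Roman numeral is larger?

MMI = 2001
MMMDCXXVIII = 3628
3628 is larger

MMMDCXXVIII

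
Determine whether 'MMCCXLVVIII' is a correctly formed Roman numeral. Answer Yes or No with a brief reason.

'MMCCXLVVIII': V should not appear more than once

No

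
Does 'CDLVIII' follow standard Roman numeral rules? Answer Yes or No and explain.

'CDLVIII': Check the rules: uses only the symbols I, V, X, L, C, D, M; no symbol is repeated more than three times in a row; V, L and D each appear at most once; the only place a smaller symbol precedes a larger one is the allowed subtractive pair CD, the symbol right after such a pair (if any) is smaller than the pair's first symbol, and otherwise the values never increase from left to right. Value: CD (400) + L (50) + V (5) + I (1) + I (1) + I (1) = 458. So it is a valid standard Roman numeral.

Yes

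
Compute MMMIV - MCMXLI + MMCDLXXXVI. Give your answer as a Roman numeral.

MMMIV = 3004, MCMXLI = 1941, MMCDLXXXVI = 2486
3004 - 1941 = 1063
1063 + 2486 = 3549

MMMDXLIX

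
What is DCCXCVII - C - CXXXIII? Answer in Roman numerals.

DCCXCVII = 797, C = 100, CXXXIII = 133
797 - 100 = 697
697 - 133 = 564

DLXIV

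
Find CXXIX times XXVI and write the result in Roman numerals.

CXXIX = 129
XXVI = 26
129 × 26 = 3354

MMMCCCLIV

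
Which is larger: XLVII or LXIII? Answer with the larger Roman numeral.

XLVII = 47
LXIII = 63
63 is larger

LXIII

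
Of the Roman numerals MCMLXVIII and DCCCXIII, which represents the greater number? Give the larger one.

MCMLXVIII = 1968
DCCCXIII = 813
1968 is larger

MCMLXVIII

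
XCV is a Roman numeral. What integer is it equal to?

XCV: XC=90, V=5
90 + 5 = 95

95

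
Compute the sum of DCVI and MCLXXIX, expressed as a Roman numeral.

DCVI = 606
MCLXXIX = 1179
606 + 1179 = 1785

MDCCLXXXV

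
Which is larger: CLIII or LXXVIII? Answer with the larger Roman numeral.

CLIII = 153
LXXVIII = 78
153 is larger

CLIII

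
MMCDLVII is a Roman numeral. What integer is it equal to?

MMCDLVII: M=1000, M=1000, CD=400, L=50, V=5, I=1, I=1
1000 + 1000 + 400 + 50 + 5 + 1 + 1 = 2457

2457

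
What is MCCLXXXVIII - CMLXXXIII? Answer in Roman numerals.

MCCLXXXVIII = 1288
CMLXXXIII = 983
1288 - 983 = 305

CCCV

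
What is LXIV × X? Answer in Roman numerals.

LXIV = 64
X = 10
64 × 10 = 640

DCXL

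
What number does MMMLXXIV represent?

MMMLXXIV: M=1000, M=1000, M=1000, L=50, X=10, X=10, IV=4
1000 + 1000 + 1000 + 50 + 10 + 10 + 4 = 3074

3074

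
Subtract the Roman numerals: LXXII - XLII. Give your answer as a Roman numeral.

LXXII = 72
XLII = 42
72 - 42 = 30

XXX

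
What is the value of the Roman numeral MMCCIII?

MMCCIII: M=1000, M=1000, C=100, C=100, I=1, I=1, I=1
1000 + 1000 + 100 + 100 + 1 + 1 + 1 = 2203

2203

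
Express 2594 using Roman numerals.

Convert 2594 to Roman numerals:
  2594 contains 2×1000 (MM)
  594 contains 1×500 (D)
  94 contains 1×90 (XC)
  4 contains 1×4 (IV)

MMDXCIV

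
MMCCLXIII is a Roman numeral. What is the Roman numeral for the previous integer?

MMCCLXIII = 2263; previous is 2262

MMCCLXII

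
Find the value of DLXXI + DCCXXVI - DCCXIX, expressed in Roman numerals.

DLXXI = 571, DCCXXVI = 726, DCCXIX = 719
571 + 726 = 1297
1297 - 719 = 578

DLXXVIII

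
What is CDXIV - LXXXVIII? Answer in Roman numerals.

CDXIV = 414
LXXXVIII = 88
414 - 88 = 326

CCCXXVI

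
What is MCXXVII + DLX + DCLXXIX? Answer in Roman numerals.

MCXXVII = 1127, DLX = 560, DCLXXIX = 679
1127 + 560 = 1687
1687 + 679 = 2366

MMCCCLXVI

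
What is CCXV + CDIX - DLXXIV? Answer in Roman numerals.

CCXV = 215, CDIX = 409, DLXXIV = 574
215 + 409 = 624
624 - 574 = 50

L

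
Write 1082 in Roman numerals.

Convert 1082 to Roman numerals:
  1082 contains 1×1000 (M)
  82 contains 1×50 (L)
  32 contains 3×10 (XXX)
  2 contains 2×1 (II)

MLXXXII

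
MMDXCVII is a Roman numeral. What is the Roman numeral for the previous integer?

MMDXCVII = 2597; previous is 2596

MMDXCVI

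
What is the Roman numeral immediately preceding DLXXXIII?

DLXXXIII = 583; previous is 582

DLXXXII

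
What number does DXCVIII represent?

DXCVIII: D=500, XC=90, V=5, I=1, I=1, I=1
500 + 90 + 5 + 1 + 1 + 1 = 598

598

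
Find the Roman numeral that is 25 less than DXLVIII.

DXLVIII = 548
548 - 25 = 523

DXXIII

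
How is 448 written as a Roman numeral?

Convert 448 to Roman numerals:
  448 contains 1×400 (CD)
  48 contains 1×40 (XL)
  8 contains 1×5 (V)
  3 contains 3×1 (III)

CDXLVIII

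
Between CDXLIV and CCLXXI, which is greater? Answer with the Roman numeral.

CDXLIV = 444
CCLXXI = 271
444 is larger

CDXLIV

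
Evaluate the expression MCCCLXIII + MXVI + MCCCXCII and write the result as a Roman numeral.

MCCCLXIII = 1363, MXVI = 1016, MCCCXCII = 1392
1363 + 1016 = 2379
2379 + 1392 = 3771

MMMDCCLXXI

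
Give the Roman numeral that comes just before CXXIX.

CXXIX = 129; previous is 128

CXXVIII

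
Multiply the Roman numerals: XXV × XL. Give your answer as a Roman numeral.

XXV = 25
XL = 40
25 × 40 = 1000

M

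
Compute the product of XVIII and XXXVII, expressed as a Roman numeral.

XVIII = 18
XXXVII = 37
18 × 37 = 666

DCLXVI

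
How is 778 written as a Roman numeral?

Convert 778 to Roman numerals:
  778 contains 1×500 (D)
  278 contains 2×100 (CC)
  78 contains 1×50 (L)
  28 contains 2×10 (XX)
  8 contains 1×5 (V)
  3 contains 3×1 (III)

DCCLXXVIII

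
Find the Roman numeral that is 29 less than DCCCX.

DCCCX = 810
810 - 29 = 781

DCCLXXXI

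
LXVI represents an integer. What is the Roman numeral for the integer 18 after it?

LXVI = 66
66 + 18 = 84

LXXXIV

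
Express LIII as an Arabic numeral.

LIII: L=50, I=1, I=1, I=1
50 + 1 + 1 + 1 = 53

53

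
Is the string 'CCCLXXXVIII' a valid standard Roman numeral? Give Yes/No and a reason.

'CCCLXXXVIII': Check the rules: uses only the symbols I, V, X, L, C, D, M; no symbol is repeated more than three times in a row; V, L and D each appear at most once; no smaller symbol precedes a larger one (values never increase from left to right). Value: C (100) + C (100) + C (100) + L (50) + X (10) + X (10) + X (10) + V (5) + I (1) + I (1) + I (1) = 388. So it is a valid standard Roman numeral.

Yes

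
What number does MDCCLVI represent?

MDCCLVI: M=1000, D=500, C=100, C=100, L=50, V=5, I=1
1000 + 500 + 100 + 100 + 50 + 5 + 1 = 1756

1756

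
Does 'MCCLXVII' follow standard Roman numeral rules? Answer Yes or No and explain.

'MCCLXVII': Check the rules: uses only the symbols I, V, X, L, C, D, M; no symbol is repeated more than three times in a row; V, L and D each appear at most once; no smaller symbol precedes a larger one (values never increase from left to right). Value: M (1000) + C (100) + C (100) + L (50) + X (10) + V (5) + I (1) + I (1) = 1267. So it is a valid standard Roman numeral.

Yes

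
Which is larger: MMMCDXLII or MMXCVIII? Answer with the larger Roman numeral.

MMMCDXLII = 3442
MMXCVIII = 2098
3442 is larger

MMMCDXLII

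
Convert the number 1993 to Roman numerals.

Convert 1993 to Roman numerals:
  1993 contains 1×1000 (M)
  993 contains 1×900 (CM)
  93 contains 1×90 (XC)
  3 contains 3×1 (III)

MCMXCIII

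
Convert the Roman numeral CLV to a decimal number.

CLV: C=100, L=50, V=5
100 + 50 + 5 = 155

155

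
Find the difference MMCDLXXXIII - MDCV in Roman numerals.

MMCDLXXXIII = 2483
MDCV = 1605
2483 - 1605 = 878

DCCCLXXVIII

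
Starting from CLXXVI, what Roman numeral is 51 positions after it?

CLXXVI = 176
176 + 51 = 227

CCXXVII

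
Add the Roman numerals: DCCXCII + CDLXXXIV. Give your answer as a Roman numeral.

DCCXCII = 792
CDLXXXIV = 484
792 + 484 = 1276

MCCLXXVI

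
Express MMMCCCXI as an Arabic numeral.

MMMCCCXI: M=1000, M=1000, M=1000, C=100, C=100, C=100, X=10, I=1
1000 + 1000 + 1000 + 100 + 100 + 100 + 10 + 1 = 3311

3311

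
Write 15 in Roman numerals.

Convert 15 to Roman numerals:
  15 contains 1×10 (X)
  5 contains 1×5 (V)

XV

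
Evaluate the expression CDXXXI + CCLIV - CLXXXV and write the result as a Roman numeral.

CDXXXI = 431, CCLIV = 254, CLXXXV = 185
431 + 254 = 685
685 - 185 = 500

D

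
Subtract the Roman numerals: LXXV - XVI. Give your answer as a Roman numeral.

LXXV = 75
XVI = 16
75 - 16 = 59

LIX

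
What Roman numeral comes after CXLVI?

CXLVI = 146; next is 147

CXLVII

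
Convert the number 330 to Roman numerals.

Convert 330 to Roman numerals:
  330 contains 3×100 (CCC)
  30 contains 3×10 (XXX)

CCCXXX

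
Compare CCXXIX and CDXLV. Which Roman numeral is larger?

CCXXIX = 229
CDXLV = 445
445 is larger

CDXLV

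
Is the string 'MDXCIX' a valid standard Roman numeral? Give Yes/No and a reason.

'MDXCIX': Check the rules: uses only the symbols I, V, X, L, C, D, M; no symbol is repeated more than three times in a row; V, L and D each appear at most once; the only places a smaller symbol precedes a larger one are the allowed subtractive pairs XC, IX, the symbol right after such a pair (if any) is smaller than the pair's first symbol, and otherwise the values never increase from left to right. Value: M (1000) + D (500) + XC (90) + IX (9) = 1599. So it is a valid standard Roman numeral.

Yes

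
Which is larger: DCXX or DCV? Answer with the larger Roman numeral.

DCXX = 620
DCV = 605
620 is larger

DCXX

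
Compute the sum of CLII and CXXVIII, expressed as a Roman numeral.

CLII = 152
CXXVIII = 128
152 + 128 = 280

CCLXXX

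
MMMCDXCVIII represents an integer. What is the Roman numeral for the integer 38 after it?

MMMCDXCVIII = 3498
3498 + 38 = 3536

MMMDXXXVI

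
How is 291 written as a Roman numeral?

Convert 291 to Roman numerals:
  291 contains 2×100 (CC)
  91 contains 1×90 (XC)
  1 contains 1×1 (I)

CCXCI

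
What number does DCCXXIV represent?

DCCXXIV: D=500, C=100, C=100, X=10, X=10, IV=4
500 + 100 + 100 + 10 + 10 + 4 = 724

724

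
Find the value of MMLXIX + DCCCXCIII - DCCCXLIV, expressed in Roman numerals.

MMLXIX = 2069, DCCCXCIII = 893, DCCCXLIV = 844
2069 + 893 = 2962
2962 - 844 = 2118

MMCXVIII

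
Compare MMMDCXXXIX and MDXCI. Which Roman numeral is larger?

MMMDCXXXIX = 3639
MDXCI = 1591
3639 is larger

MMMDCXXXIX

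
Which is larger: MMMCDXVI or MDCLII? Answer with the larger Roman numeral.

MMMCDXVI = 3416
MDCLII = 1652
3416 is larger

MMMCDXVI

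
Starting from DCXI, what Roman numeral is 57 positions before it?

DCXI = 611
611 - 57 = 554

DLIV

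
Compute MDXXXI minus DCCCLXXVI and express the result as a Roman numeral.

MDXXXI = 1531
DCCCLXXVI = 876
1531 - 876 = 655

DCLV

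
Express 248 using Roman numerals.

Convert 248 to Roman numerals:
  248 contains 2×100 (CC)
  48 contains 1×40 (XL)
  8 contains 1×5 (V)
  3 contains 3×1 (III)

CCXLVIII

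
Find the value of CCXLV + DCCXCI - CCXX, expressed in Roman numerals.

CCXLV = 245, DCCXCI = 791, CCXX = 220
245 + 791 = 1036
1036 - 220 = 816

DCCCXVI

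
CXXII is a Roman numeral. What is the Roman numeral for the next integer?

CXXII = 122; next is 123

CXXIII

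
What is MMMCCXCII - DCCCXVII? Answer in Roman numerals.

MMMCCXCII = 3292
DCCCXVII = 817
3292 - 817 = 2475

MMCDLXXV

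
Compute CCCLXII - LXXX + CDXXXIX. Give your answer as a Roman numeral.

CCCLXII = 362, LXXX = 80, CDXXXIX = 439
362 - 80 = 282
282 + 439 = 721

DCCXXI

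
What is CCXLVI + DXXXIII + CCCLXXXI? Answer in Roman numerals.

CCXLVI = 246, DXXXIII = 533, CCCLXXXI = 381
246 + 533 = 779
779 + 381 = 1160

MCLX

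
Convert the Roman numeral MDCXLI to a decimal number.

MDCXLI: M=1000, D=500, C=100, XL=40, I=1
1000 + 500 + 100 + 40 + 1 = 1641

1641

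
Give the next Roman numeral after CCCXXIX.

CCCXXIX = 329, so the next integer is 329 + 1 = 330

CCCXXX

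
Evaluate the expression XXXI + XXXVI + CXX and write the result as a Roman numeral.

XXXI = 31, XXXVI = 36, CXX = 120
31 + 36 = 67
67 + 120 = 187

CLXXXVII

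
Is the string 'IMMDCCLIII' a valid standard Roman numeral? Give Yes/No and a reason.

'IMMDCCLIII': Invalid subtractive combination: IM

No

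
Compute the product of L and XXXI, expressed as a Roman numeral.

L = 50
XXXI = 31
50 × 31 = 1550

MDL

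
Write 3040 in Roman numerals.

Convert 3040 to Roman numerals:
  3040 contains 3×1000 (MMM)
  40 contains 1×40 (XL)

MMMXL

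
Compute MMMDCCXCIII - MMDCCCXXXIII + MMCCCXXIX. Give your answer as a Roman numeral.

MMMDCCXCIII = 3793, MMDCCCXXXIII = 2833, MMCCCXXIX = 2329
3793 - 2833 = 960
960 + 2329 = 3289

MMMCCLXXXIX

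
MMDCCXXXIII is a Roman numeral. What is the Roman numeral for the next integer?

MMDCCXXXIII = 2733; next is 2734

MMDCCXXXIV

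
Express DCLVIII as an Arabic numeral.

DCLVIII: D=500, C=100, L=50, V=5, I=1, I=1, I=1
500 + 100 + 50 + 5 + 1 + 1 + 1 = 658

658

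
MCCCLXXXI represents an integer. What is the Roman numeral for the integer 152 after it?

MCCCLXXXI = 1381
1381 + 152 = 1533

MDXXXIII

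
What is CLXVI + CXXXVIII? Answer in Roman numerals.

CLXVI = 166
CXXXVIII = 138
166 + 138 = 304

CCCIV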